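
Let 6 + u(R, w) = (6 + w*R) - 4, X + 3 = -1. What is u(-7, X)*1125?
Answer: 27000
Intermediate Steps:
X = -4 (X = -3 - 1 = -4)
u(R, w) = -4 + R*w (u(R, w) = -6 + ((6 + w*R) - 4) = -6 + ((6 + R*w) - 4) = -6 + (2 + R*w) = -4 + R*w)
u(-7, X)*1125 = (-4 - 7*(-4))*1125 = (-4 + 28)*1125 = 24*1125 = 27000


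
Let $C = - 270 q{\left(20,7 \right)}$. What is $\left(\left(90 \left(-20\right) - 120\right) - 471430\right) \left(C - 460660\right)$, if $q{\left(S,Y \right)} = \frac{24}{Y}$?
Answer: $\frac{1529441185000}{7} \approx 2.1849 \cdot 10^{11}$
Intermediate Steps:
$C = - \frac{6480}{7}$ ($C = - 270 \cdot \frac{24}{7} = - 270 \cdot 24 \cdot \frac{1}{7} = \left(-270\right) \frac{24}{7} = - \frac{6480}{7} \approx -925.71$)
$\left(\left(90 \left(-20\right) - 120\right) - 471430\right) \left(C - 460660\right) = \left(\left(90 \left(-20\right) - 120\right) - 471430\right) \left(- \frac{6480}{7} - 460660\right) = \left(\left(-1800 - 120\right) - 471430\right) \left(- \frac{3231100}{7}\right) = \left(-1920 - 471430\right) \left(- \frac{3231100}{7}\right) = \left(-473350\right) \left(- \frac{3231100}{7}\right) = \frac{1529441185000}{7}$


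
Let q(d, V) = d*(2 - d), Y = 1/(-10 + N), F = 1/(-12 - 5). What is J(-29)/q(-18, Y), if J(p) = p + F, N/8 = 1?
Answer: 247/3060 ≈ 0.080719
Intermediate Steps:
N = 8 (N = 8*1 = 8)
F = -1/17 (F = 1/(-17) = -1/17 ≈ -0.058824)
Y = -½ (Y = 1/(-10 + 8) = 1/(-2) = -½ ≈ -0.50000)
J(p) = -1/17 + p (J(p) = p - 1/17 = -1/17 + p)
J(-29)/q(-18, Y) = (-1/17 - 29)/((-18*(2 - 1*(-18)))) = -494*(-1/(18*(2 + 18)))/17 = -494/(17*((-18*20))) = -494/17/(-360) = -494/17*(-1/360) = 247/3060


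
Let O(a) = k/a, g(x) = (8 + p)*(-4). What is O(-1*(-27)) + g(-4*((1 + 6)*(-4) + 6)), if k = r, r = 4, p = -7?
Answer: -104/27 ≈ -3.8519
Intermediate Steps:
g(x) = -4 (g(x) = (8 - 7)*(-4) = 1*(-4) = -4)
k = 4
O(a) = 4/a
O(-1*(-27)) + g(-4*((1 + 6)*(-4) + 6)) = 4/((-1*(-27))) - 4 = 4/27 - 4 = -104/27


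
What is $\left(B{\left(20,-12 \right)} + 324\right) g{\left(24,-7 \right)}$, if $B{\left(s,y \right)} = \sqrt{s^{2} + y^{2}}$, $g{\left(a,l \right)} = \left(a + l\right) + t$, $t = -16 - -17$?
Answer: $5832 + 72 \sqrt{34} \approx 6251.8$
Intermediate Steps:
$t = 1$ ($t = -16 + 17 = 1$)
$g{\left(a,l \right)} = 1 + a + l$ ($g{\left(a,l \right)} = \left(a + l\right) + 1 = 1 + a + l$)
$\left(B{\left(20,-12 \right)} + 324\right) g{\left(24,-7 \right)} = \left(\sqrt{20^{2} + \left(-12\right)^{2}} + 324\right) \left(1 + 24 - 7\right) = \left(\sqrt{400 + 144} + 324\right) 18 = \left(\sqrt{544} + 324\right) 18 = \left(4 \sqrt{34} + 324\right) 18 = \left(324 + 4 \sqrt{34}\right) 18 = 5832 + 72 \sqrt{34}$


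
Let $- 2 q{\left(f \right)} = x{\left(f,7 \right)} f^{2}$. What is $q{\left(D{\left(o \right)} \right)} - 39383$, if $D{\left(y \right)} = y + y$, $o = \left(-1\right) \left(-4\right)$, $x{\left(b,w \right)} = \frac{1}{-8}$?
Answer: $-39379$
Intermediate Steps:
$x{\left(b,w \right)} = - \frac{1}{8}$
$o = 4$
$D{\left(y \right)} = 2 y$
$q{\left(f \right)} = \frac{f^{2}}{16}$ ($q{\left(f \right)} = - \frac{\left(- \frac{1}{8}\right) f^{2}}{2} = \frac{f^{2}}{16}$)
$q{\left(D{\left(o \right)} \right)} - 39383 = \frac{\left(2 \cdot 4\right)^{2}}{16} - 39383 = \frac{8^{2}}{16} - 39383 = \frac{1}{16} \cdot 64 - 39383 = 4 - 39383 = -39379$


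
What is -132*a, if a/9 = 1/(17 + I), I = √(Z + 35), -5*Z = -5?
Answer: -1188/23 ≈ -51.652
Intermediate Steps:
Z = 1 (Z = -⅕*(-5) = 1)
I = 6 (I = √(1 + 35) = √36 = 6)
a = 9/23 (a = 9/(17 + 6) = 9/23 ≈ 0.39130)
-132*a = -132*9/23 = -1188/23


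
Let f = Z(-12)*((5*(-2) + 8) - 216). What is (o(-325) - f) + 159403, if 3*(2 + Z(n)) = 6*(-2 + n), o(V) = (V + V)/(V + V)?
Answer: 152864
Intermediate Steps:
o(V) = 1 (o(V) = (2*V)/((2*V)) = (2*V)*(1/(2*V)) = 1)
Z(n) = -6 + 2*n (Z(n) = -2 + (6*(-2 + n))/3 = -2 + (-12 + 6*n)/3 = -2 + (-4 + 2*n) = -6 + 2*n)
f = 6540 (f = (-6 + 2*(-12))*((5*(-2) + 8) - 216) = (-6 - 24)*((-10 + 8) - 216) = -30*(-2 - 216) = -30*(-218) = 6540)
(o(-325) - f) + 159403 = (1 - 1*6540) + 159403 = (1 - 6540) + 159403 = -6539 + 159403 = 152864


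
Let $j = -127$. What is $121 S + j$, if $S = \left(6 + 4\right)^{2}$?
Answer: $11973$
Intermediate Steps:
$S = 100$ ($S = 10^{2} = 100$)
$121 S + j = 121 \cdot 100 - 127 = 12100 - 127 = 11973$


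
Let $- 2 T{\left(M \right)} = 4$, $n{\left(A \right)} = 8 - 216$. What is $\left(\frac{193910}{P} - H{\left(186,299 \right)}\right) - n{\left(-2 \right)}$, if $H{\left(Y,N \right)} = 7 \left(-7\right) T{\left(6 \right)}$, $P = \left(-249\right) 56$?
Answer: $\frac{669965}{6972} \approx 96.094$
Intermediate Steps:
$P = -13944$
$n{\left(A \right)} = -208$
$T{\left(M \right)} = -2$ ($T{\left(M \right)} = \left(- \frac{1}{2}\right) 4 = -2$)
$H{\left(Y,N \right)} = 98$ ($H{\left(Y,N \right)} = 7 \left(-7\right) \left(-2\right) = \left(-49\right) \left(-2\right) = 98$)
$\left(\frac{193910}{P} - H{\left(186,299 \right)}\right) - n{\left(-2 \right)} = \left(\frac{193910}{-13944} - 98\right) - -208 = \left(193910 \left(- \frac{1}{13944}\right) - 98\right) + 208 = \left(- \frac{96955}{6972} - 98\right) + 208 = - \frac{780211}{6972} + 208 = \frac{669965}{6972}$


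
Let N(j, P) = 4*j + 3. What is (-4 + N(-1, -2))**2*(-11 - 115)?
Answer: -3150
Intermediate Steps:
N(j, P) = 3 + 4*j
(-4 + N(-1, -2))**2*(-11 - 115) = (-4 + (3 + 4*(-1)))**2*(-11 - 115) = (-4 + (3 - 4))**2*(-126) = (-4 - 1)**2*(-126) = (-5)**2*(-126) = 25*(-126) = -3150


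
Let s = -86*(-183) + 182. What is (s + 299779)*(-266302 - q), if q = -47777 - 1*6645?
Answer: -66890304120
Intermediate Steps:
q = -54422 (q = -47777 - 6645 = -54422)
s = 15920 (s = 15738 + 182 = 15920)
(s + 299779)*(-266302 - q) = (15920 + 299779)*(-266302 - 1*(-54422)) = 315699*(-266302 + 54422) = 315699*(-211880) = -66890304120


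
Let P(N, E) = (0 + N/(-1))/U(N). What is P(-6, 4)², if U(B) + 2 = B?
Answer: 9/16 ≈ 0.56250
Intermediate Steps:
U(B) = -2 + B
P(N, E) = -N/(-2 + N) (P(N, E) = (0 + N/(-1))/(-2 + N) = (0 + N*(-1))/(-2 + N) = (0 - N)/(-2 + N) = (-N)/(-2 + N) = -N/(-2 + N))
P(-6, 4)² = (-1*(-6)/(-2 - 6))² = (-1*(-6)/(-8))² = (-1*(-6)*(-⅛))² = (-¾)² = 9/16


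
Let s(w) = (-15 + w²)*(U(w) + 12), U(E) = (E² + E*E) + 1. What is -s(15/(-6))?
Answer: 1785/8 ≈ 223.13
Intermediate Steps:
U(E) = 1 + 2*E² (U(E) = (E² + E²) + 1 = 2*E² + 1 = 1 + 2*E²)
s(w) = (-15 + w²)*(13 + 2*w²) (s(w) = (-15 + w²)*((1 + 2*w²) + 12) = (-15 + w²)*(13 + 2*w²))
-s(15/(-6)) = -(-195 - 17*(15/(-6))² + 2*(15/(-6))⁴) = -(-195 - 17*(15*(-⅙))² + 2*(15*(-⅙))⁴) = -(-195 - 17*(-5/2)² + 2*(-5/2)⁴) = -(-195 - 17*25/4 + 2*(625/16)) = -(-195 - 425/4 + 625/8) = -1*(-1785/8) = 1785/8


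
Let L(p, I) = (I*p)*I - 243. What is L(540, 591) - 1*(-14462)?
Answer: 188625959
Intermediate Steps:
L(p, I) = -243 + p*I² (L(p, I) = p*I² - 243 = -243 + p*I²)
L(540, 591) - 1*(-14462) = (-243 + 540*591²) - 1*(-14462) = (-243 + 540*349281) + 14462 = (-243 + 188611740) + 14462 = 188611497 + 14462 = 188625959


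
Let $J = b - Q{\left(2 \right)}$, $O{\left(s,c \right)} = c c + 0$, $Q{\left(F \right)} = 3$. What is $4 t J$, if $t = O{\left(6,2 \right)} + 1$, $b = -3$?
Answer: $-120$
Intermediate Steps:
$O{\left(s,c \right)} = c^{2}$ ($O{\left(s,c \right)} = c^{2} + 0 = c^{2}$)
$J = -6$ ($J = -3 - 3 = -6$)
$t = 5$ ($t = 2^{2} + 1 = 4 + 1 = 5$)
$4 t J = 4 \cdot 5 \left(-6\right) = 20 \left(-6\right) = -120$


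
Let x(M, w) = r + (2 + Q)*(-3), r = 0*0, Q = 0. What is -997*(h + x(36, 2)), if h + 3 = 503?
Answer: -492518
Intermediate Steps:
h = 500 (h = -3 + 503 = 500)
r = 0
x(M, w) = -6 (x(M, w) = 0 + (2 + 0)*(-3) = 0 + 2*(-3) = 0 - 6 = -6)
-997*(h + x(36, 2)) = -997*(500 - 6) = -997*494 = -492518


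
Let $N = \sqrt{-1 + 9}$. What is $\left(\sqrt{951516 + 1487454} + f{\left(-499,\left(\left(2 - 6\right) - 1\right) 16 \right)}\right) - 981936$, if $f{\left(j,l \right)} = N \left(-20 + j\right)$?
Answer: $-981936 + \sqrt{2438970} - 1038 \sqrt{2} \approx -9.8184 \cdot 10^{5}$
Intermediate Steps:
$N = 2 \sqrt{2}$ ($N = \sqrt{8} = 2 \sqrt{2} \approx 2.8284$)
$f{\left(j,l \right)} = 2 \sqrt{2} \left(-20 + j\right)$
$\left(\sqrt{951516 + 1487454} + f{\left(-499,\left(\left(2 - 6\right) - 1\right) 16 \right)}\right) - 981936 = \left(\sqrt{951516 + 1487454} + 2 \sqrt{2} \left(-20 - 499\right)\right) - 981936 = \left(\sqrt{2438970} + 2 \sqrt{2} \left(-519\right)\right) - 981936 = \left(\sqrt{2438970} - 1038 \sqrt{2}\right) - 981936 = -981936 + \sqrt{2438970} - 1038 \sqrt{2}$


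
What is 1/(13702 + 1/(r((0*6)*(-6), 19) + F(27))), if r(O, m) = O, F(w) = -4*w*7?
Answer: 756/10358711 ≈ 7.2982e-5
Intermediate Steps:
F(w) = -28*w
1/(13702 + 1/(r((0*6)*(-6), 19) + F(27))) = 1/(13702 + 1/((0*6)*(-6) - 28*27)) = 1/(13702 + 1/(0*(-6) - 756)) = 1/(13702 + 1/(0 - 756)) = 1/(13702 + 1/(-756)) = 1/(13702 - 1/756) = 1/(10358711/756) = 756/10358711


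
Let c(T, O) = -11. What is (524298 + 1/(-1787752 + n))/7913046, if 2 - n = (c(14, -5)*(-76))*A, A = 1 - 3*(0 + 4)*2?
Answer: 927232547555/13994395938012 ≈ 0.066257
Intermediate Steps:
A = -23 (A = 1 - 12*2 = 1 - 3*8 = 1 - 24 = -23)
n = 19230 (n = 2 - (-11*(-76))*(-23) = 2 - 836*(-23) = 2 - 1*(-19228) = 2 + 19228 = 19230)
(524298 + 1/(-1787752 + n))/7913046 = (524298 + 1/(-1787752 + 19230))/7913046 = (524298 + 1/(-1768522))*(1/7913046) = (524298 - 1/1768522)*(1/7913046) = (927232547555/1768522)*(1/7913046) = 927232547555/13994395938012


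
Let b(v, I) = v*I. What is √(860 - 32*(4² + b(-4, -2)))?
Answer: 2*√23 ≈ 9.5917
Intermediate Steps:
b(v, I) = I*v
√(860 - 32*(4² + b(-4, -2))) = √(860 - 32*(4² - 2*(-4))) = √(860 - 32*(16 + 8)) = √(860 - 32*24) = √(860 - 768) = √92 = 2*√23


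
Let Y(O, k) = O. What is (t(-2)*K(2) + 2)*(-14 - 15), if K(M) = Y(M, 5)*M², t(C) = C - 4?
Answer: 1334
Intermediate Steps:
t(C) = -4 + C
K(M) = M³ (K(M) = M*M² = M³)
(t(-2)*K(2) + 2)*(-14 - 15) = ((-4 - 2)*2³ + 2)*(-14 - 15) = (-6*8 + 2)*(-29) = (-48 + 2)*(-29) = -46*(-29) = 1334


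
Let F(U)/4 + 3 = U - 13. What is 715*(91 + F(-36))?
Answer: -83655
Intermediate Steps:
F(U) = -64 + 4*U (F(U) = -12 + 4*(U - 13) = -12 + 4*(-13 + U) = -12 + (-52 + 4*U) = -64 + 4*U)
715*(91 + F(-36)) = 715*(91 + (-64 + 4*(-36))) = 715*(91 + (-64 - 144)) = 715*(91 - 208) = 715*(-117) = -83655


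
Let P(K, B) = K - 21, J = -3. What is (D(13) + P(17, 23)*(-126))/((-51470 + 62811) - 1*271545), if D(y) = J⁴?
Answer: -585/260204 ≈ -0.0022482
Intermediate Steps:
P(K, B) = -21 + K
D(y) = 81 (D(y) = (-3)⁴ = 81)
(D(13) + P(17, 23)*(-126))/((-51470 + 62811) - 1*271545) = (81 + (-21 + 17)*(-126))/((-51470 + 62811) - 1*271545) = (81 - 4*(-126))/(11341 - 271545) = (81 + 504)/(-260204) = 585*(-1/260204) = -585/260204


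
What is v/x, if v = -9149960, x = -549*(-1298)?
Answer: -4574980/356301 ≈ -12.840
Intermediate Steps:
x = 712602
v/x = -9149960/712602 = -9149960*1/712602 = -4574980/356301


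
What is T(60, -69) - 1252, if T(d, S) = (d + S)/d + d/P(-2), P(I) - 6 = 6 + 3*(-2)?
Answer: -24843/20 ≈ -1242.2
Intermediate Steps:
P(I) = 6 (P(I) = 6 + (6 + 3*(-2)) = 6 + (6 - 6) = 6 + 0 = 6)
T(d, S) = d/6 + (S + d)/d (T(d, S) = (d + S)/d + d/6 = (S + d)/d + d*(⅙) = (S + d)/d + d/6 = d/6 + (S + d)/d)
T(60, -69) - 1252 = (1 + (⅙)*60 - 69/60) - 1252 = (1 + 10 - 69*1/60) - 1252 = (1 + 10 - 23/20) - 1252 = 197/20 - 1252 = -24843/20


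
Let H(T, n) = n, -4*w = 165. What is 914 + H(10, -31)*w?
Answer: 8771/4 ≈ 2192.8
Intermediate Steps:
w = -165/4 (w = -1/4*165 = -165/4 ≈ -41.250)
914 + H(10, -31)*w = 914 - 31*(-165/4) = 914 + 5115/4 = 8771/4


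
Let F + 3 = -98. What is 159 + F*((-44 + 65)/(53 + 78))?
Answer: 18708/131 ≈ 142.81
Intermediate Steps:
F = -101 (F = -3 - 98 = -101)
159 + F*((-44 + 65)/(53 + 78)) = 159 - 101*(-44 + 65)/(53 + 78) = 159 - 2121/131 = 18708/131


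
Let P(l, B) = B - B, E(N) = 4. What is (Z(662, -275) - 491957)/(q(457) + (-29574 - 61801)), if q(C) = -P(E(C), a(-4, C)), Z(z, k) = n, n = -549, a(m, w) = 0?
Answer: 492506/91375 ≈ 5.3899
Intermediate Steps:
Z(z, k) = -549
P(l, B) = 0
q(C) = 0 (q(C) = -1*0 = 0)
(Z(662, -275) - 491957)/(q(457) + (-29574 - 61801)) = (-549 - 491957)/(0 + (-29574 - 61801)) = -492506/(0 - 91375) = -492506/(-91375) = -492506*(-1/91375) = 492506/91375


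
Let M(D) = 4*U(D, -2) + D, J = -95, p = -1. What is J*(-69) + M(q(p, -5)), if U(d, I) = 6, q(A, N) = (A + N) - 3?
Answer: 6570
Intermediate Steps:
q(A, N) = -3 + A + N
M(D) = 24 + D (M(D) = 4*6 + D = 24 + D)
J*(-69) + M(q(p, -5)) = -95*(-69) + (24 + (-3 - 1 - 5)) = 6555 + (24 - 9) = 6555 + 15 = 6570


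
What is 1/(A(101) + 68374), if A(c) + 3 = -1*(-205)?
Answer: 1/68576 ≈ 1.4582e-5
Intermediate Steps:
A(c) = 202 (A(c) = -3 - 1*(-205) = -3 + 205 = 202)
1/(A(101) + 68374) = 1/(202 + 68374) = 1/68576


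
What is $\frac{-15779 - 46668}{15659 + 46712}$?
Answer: $- \frac{62447}{62371} \approx -1.0012$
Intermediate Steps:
$\frac{-15779 - 46668}{15659 + 46712} = - \frac{62447}{62371}$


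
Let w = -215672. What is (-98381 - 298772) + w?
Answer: -612825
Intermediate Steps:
(-98381 - 298772) + w = (-98381 - 298772) - 215672 = -397153 - 215672 = -612825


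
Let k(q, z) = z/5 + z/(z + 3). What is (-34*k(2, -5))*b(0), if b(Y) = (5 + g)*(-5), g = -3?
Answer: 510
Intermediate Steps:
b(Y) = -10 (b(Y) = (5 - 3)*(-5) = 2*(-5) = -10)
k(q, z) = z/5 + z/(3 + z) (k(q, z) = z*(1/5) + z/(3 + z) = z/5 + z/(3 + z))
(-34*k(2, -5))*b(0) = -34*(-5)*(8 - 5)/(5*(3 - 5))*(-10) = -34*(-5)*3/(5*(-2))*(-10) = -34*(-5)*(-1)*3/(5*2)*(-10) = -34*3/2*(-10) = -51*(-10) = 510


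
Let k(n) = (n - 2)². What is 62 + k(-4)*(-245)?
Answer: -8758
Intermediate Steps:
k(n) = (-2 + n)²
62 + k(-4)*(-245) = 62 + (-2 - 4)²*(-245) = 62 + (-6)²*(-245) = 62 + 36*(-245) = 62 - 8820 = -8758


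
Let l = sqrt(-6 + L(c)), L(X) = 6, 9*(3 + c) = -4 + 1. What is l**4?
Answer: 0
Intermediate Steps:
c = -10/3 (c = -3 + (-4 + 1)/9 = -3 + (1/9)*(-3) = -3 - 1/3 = -10/3 ≈ -3.3333)
l = 0 (l = sqrt(-6 + 6) = sqrt(0) = 0)
l**4 = 0**4 = 0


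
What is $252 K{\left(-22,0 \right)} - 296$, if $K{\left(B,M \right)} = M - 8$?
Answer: $-2312$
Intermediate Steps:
$K{\left(B,M \right)} = -8 + M$
$252 K{\left(-22,0 \right)} - 296 = 252 \left(-8 + 0\right) - 296 = 252 \left(-8\right) - 296 = -2016 - 296 = -2312$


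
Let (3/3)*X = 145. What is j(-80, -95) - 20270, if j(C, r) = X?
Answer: -20125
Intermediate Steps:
X = 145
j(C, r) = 145
j(-80, -95) - 20270 = 145 - 20270 = -20125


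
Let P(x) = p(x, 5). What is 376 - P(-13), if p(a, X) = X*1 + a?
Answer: 384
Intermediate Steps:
p(a, X) = X + a
P(x) = 5 + x
376 - P(-13) = 376 - (5 - 13) = 376 - 1*(-8) = 376 + 8 = 384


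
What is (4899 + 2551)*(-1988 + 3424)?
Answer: 10698200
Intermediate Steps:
(4899 + 2551)*(-1988 + 3424) = 7450*1436 = 10698200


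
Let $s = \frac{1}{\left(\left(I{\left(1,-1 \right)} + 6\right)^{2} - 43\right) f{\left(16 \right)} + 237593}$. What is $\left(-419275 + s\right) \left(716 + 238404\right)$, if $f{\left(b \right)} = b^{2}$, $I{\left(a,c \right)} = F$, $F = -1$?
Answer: $- \frac{4671677199638176}{46597} \approx -1.0026 \cdot 10^{11}$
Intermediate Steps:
$I{\left(a,c \right)} = -1$
$s = \frac{1}{232985}$ ($s = \frac{1}{\left(\left(-1 + 6\right)^{2} - 43\right) 16^{2} + 237593} = \frac{1}{\left(5^{2} - 43\right) 256 + 237593} = \frac{1}{\left(25 - 43\right) 256 + 237593} = \frac{1}{\left(-18\right) 256 + 237593} = \frac{1}{-4608 + 237593} = \frac{1}{232985} \approx 4.2921 \cdot 10^{-6}$)
$\left(-419275 + s\right) \left(716 + 238404\right) = \left(-419275 + \frac{1}{232985}\right) \left(716 + 238404\right) = \left(- \frac{97684785874}{232985}\right) 239120 = - \frac{4671677199638176}{46597}$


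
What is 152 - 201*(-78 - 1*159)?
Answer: 47789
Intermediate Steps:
152 - 201*(-78 - 1*159) = 152 - 201*(-78 - 159) = 152 - 201*(-237) = 152 + 47637 = 47789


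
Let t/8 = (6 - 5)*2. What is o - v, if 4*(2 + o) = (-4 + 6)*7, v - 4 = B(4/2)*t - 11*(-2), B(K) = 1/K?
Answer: -65/2 ≈ -32.500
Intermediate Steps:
t = 16 (t = 8*((6 - 5)*2) = 8*(1*2) = 8*2 = 16)
v = 34 (v = 4 + (16/(4/2) - 11*(-2)) = 4 + (16/(4*(½)) + 22) = 4 + (16/2 + 22) = 4 + ((½)*16 + 22) = 4 + (8 + 22) = 4 + 30 = 34)
o = 3/2 (o = -2 + ((-4 + 6)*7)/4 = -2 + (2*7)/4 = -2 + (¼)*14 = -2 + 7/2 = 3/2 ≈ 1.5000)
o - v = 3/2 - 1*34 = 3/2 - 34 = -65/2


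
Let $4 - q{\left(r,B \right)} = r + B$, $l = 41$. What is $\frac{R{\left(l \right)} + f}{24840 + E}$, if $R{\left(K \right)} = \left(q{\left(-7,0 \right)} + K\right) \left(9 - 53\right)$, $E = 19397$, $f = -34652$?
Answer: $- \frac{36940}{44237} \approx -0.83505$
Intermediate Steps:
$q{\left(r,B \right)} = 4 - B - r$ ($q{\left(r,B \right)} = 4 - \left(r + B\right) = 4 - \left(B + r\right) = 4 - B - r$)
$R{\left(K \right)} = -484 - 44 K$ ($R{\left(K \right)} = \left(\left(4 - 0 - -7\right) + K\right) \left(9 - 53\right) = \left(\left(4 + 0 + 7\right) + K\right) \left(-44\right) = \left(11 + K\right) \left(-44\right) = -484 - 44 K$)
$\frac{R{\left(l \right)} + f}{24840 + E} = \frac{\left(-484 - 1804\right) - 34652}{24840 + 19397} = \frac{\left(-484 - 1804\right) - 34652}{44237} = \left(-2288 - 34652\right) \frac{1}{44237} = \left(-36940\right) \frac{1}{44237} = - \frac{36940}{44237}$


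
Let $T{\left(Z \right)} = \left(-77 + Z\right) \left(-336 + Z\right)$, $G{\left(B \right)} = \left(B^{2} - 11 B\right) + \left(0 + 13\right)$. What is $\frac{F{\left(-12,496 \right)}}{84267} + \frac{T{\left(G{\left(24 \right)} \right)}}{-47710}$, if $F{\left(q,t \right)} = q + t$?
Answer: $\frac{126486008}{2010189285} \approx 0.062922$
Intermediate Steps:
$G{\left(B \right)} = 13 + B^{2} - 11 B$ ($G{\left(B \right)} = \left(B^{2} - 11 B\right) + 13 = 13 + B^{2} - 11 B$)
$T{\left(Z \right)} = \left(-336 + Z\right) \left(-77 + Z\right)$
$\frac{F{\left(-12,496 \right)}}{84267} + \frac{T{\left(G{\left(24 \right)} \right)}}{-47710} = \frac{-12 + 496}{84267} + \frac{25872 + \left(13 + 24^{2} - 264\right)^{2} - 413 \left(13 + 24^{2} - 264\right)}{-47710} = 484 \cdot \frac{1}{84267} + \left(25872 + \left(13 + 576 - 264\right)^{2} - 413 \left(13 + 576 - 264\right)\right) \left(- \frac{1}{47710}\right) = \frac{484}{84267} + \left(25872 + 325^{2} - 134225\right) \left(- \frac{1}{47710}\right) = \frac{484}{84267} + \left(25872 + 105625 - 134225\right) \left(- \frac{1}{47710}\right) = \frac{484}{84267} - - \frac{1364}{23855} = \frac{484}{84267} + \frac{1364}{23855} = \frac{126486008}{2010189285}$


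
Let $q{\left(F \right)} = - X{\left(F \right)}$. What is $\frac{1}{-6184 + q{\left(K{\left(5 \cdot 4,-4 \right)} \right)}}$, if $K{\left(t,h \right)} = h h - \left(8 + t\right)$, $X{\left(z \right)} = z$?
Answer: $- \frac{1}{6172} \approx -0.00016202$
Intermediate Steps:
$K{\left(t,h \right)} = -8 + h^{2} - t$ ($K{\left(t,h \right)} = h^{2} - \left(8 + t\right) = -8 + h^{2} - t$)
$q{\left(F \right)} = - F$
$\frac{1}{-6184 + q{\left(K{\left(5 \cdot 4,-4 \right)} \right)}} = \frac{1}{-6184 - \left(-8 + \left(-4\right)^{2} - 5 \cdot 4\right)} = \frac{1}{-6184 - \left(-8 + 16 - 20\right)} = \frac{1}{-6184 - -12} = \frac{1}{-6184 + 12} = \frac{1}{-6172} = - \frac{1}{6172}$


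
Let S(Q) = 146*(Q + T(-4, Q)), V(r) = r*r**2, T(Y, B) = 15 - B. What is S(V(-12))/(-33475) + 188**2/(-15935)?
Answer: -48721522/21336965 ≈ -2.2834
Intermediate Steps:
V(r) = r**3
S(Q) = 2190 (S(Q) = 146*(Q + (15 - Q)) = 146*15 = 2190)
S(V(-12))/(-33475) + 188**2/(-15935) = 2190/(-33475) + 188**2/(-15935) = 2190*(-1/33475) + 35344*(-1/15935) = -438/6695 - 35344/15935 = -48721522/21336965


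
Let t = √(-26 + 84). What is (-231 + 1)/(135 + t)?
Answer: -31050/18167 + 230*√58/18167 ≈ -1.6127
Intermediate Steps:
t = √58 ≈ 7.6158
(-231 + 1)/(135 + t) = (-231 + 1)/(135 + √58) = -230/(135 + √58)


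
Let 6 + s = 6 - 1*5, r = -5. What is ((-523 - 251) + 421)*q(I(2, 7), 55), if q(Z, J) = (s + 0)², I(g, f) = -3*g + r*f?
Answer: -8825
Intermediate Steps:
s = -5 (s = -6 + (6 - 1*5) = -6 + (6 - 5) = -6 + 1 = -5)
I(g, f) = -5*f - 3*g (I(g, f) = -3*g - 5*f = -5*f - 3*g)
q(Z, J) = 25 (q(Z, J) = (-5 + 0)² = (-5)² = 25)
((-523 - 251) + 421)*q(I(2, 7), 55) = ((-523 - 251) + 421)*25 = (-774 + 421)*25 = -353*25 = -8825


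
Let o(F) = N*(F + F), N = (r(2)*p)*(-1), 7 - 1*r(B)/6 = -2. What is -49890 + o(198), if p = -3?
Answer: 14262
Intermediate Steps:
r(B) = 54 (r(B) = 42 - 6*(-2) = 42 + 12 = 54)
N = 162 (N = (54*(-3))*(-1) = -162*(-1) = 162)
o(F) = 324*F (o(F) = 162*(F + F) = 162*(2*F) = 324*F)
-49890 + o(198) = -49890 + 324*198 = -49890 + 64152 = 14262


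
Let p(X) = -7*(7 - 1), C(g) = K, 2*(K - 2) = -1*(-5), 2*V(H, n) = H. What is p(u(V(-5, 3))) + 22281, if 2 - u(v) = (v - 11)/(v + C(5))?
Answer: 22239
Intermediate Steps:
V(H, n) = H/2
K = 9/2 (K = 2 + (-1*(-5))/2 = 2 + (½)*5 = 2 + 5/2 = 9/2 ≈ 4.5000)
C(g) = 9/2
u(v) = 2 - (-11 + v)/(9/2 + v) (u(v) = 2 - (v - 11)/(v + 9/2) = 2 - (-11 + v)/(9/2 + v))
p(X) = -42 (p(X) = -7*6 = -42)
p(u(V(-5, 3))) + 22281 = -42 + 22281 = 22239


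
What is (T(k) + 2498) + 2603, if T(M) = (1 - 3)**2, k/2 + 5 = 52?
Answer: 5105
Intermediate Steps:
k = 94 (k = -10 + 2*52 = -10 + 104 = 94)
T(M) = 4 (T(M) = (-2)**2 = 4)
(T(k) + 2498) + 2603 = (4 + 2498) + 2603 = 2502 + 2603 = 5105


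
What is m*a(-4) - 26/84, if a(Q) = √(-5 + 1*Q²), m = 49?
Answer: -13/42 + 49*√11 ≈ 162.21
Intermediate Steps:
a(Q) = √(-5 + Q²)
m*a(-4) - 26/84 = 49*√(-5 + (-4)²) - 26/84 = 49*√(-5 + 16) - 26*1/84 = 49*√11 - 13/42 = -13/42 + 49*√11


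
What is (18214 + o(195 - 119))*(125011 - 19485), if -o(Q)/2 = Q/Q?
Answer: 1921839512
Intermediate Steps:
o(Q) = -2 (o(Q) = -2*Q/Q = -2*1 = -2)
(18214 + o(195 - 119))*(125011 - 19485) = (18214 - 2)*(125011 - 19485) = 18212*105526 = 1921839512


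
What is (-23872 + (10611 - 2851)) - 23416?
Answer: -39528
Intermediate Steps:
(-23872 + (10611 - 2851)) - 23416 = (-23872 + 7760) - 23416 = -16112 - 23416 = -39528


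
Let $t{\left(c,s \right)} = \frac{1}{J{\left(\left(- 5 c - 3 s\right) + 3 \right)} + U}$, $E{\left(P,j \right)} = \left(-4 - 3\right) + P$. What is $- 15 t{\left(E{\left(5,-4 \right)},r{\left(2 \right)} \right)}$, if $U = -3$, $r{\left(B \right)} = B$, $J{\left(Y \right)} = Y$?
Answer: $- \frac{15}{4} \approx -3.75$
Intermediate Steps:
$E{\left(P,j \right)} = -7 + P$
$t{\left(c,s \right)} = \frac{1}{- 5 c - 3 s}$ ($t{\left(c,s \right)} = \frac{1}{\left(\left(- 5 c - 3 s\right) + 3\right) - 3} = \frac{1}{\left(3 - 5 c - 3 s\right) - 3} = \frac{1}{- 5 c - 3 s}$)
$- 15 t{\left(E{\left(5,-4 \right)},r{\left(2 \right)} \right)} = - 15 \left(- \frac{1}{3 \cdot 2 + 5 \left(-7 + 5\right)}\right) = - 15 \left(- \frac{1}{6 + 5 \left(-2\right)}\right) = - 15 \left(- \frac{1}{6 - 10}\right) = - 15 \left(- \frac{1}{-4}\right) = - 15 \left(\left(-1\right) \left(- \frac{1}{4}\right)\right) = \left(-15\right) \frac{1}{4} = - \frac{15}{4}$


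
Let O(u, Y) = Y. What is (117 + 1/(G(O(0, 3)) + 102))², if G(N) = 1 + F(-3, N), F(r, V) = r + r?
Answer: 128822500/9409 ≈ 13691.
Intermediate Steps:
F(r, V) = 2*r
G(N) = -5 (G(N) = 1 + 2*(-3) = 1 - 6 = -5)
(117 + 1/(G(O(0, 3)) + 102))² = (117 + 1/(-5 + 102))² = (117 + 1/97)² = (11350/97)² = 128822500/9409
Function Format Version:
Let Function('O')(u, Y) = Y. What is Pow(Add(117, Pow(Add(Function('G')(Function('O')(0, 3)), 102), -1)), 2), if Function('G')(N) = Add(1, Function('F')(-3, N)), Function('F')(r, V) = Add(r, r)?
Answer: Rational(128822500, 9409) ≈ 13691.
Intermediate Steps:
Function('F')(r, V) = Mul(2, r)
Function('G')(N) = -5 (Function('G')(N) = Add(1, Mul(2, -3)) = Add(1, -6) = -5)
Pow(Add(117, Pow(Add(Function('G')(Function('O')(0, 3)), 102), -1)), 2) = Pow(Add(117, Pow(Add(-5, 102), -1)), 2) = Pow(Add(117, Pow(97, -1)), 2) = Pow(Add(117, Rational(1, 97)), 2) = Pow(Rational(11350, 97), 2) = Rational(128822500, 9409)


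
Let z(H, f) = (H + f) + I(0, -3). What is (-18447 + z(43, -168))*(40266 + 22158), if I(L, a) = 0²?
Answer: -1159338528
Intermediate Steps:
I(L, a) = 0
z(H, f) = H + f (z(H, f) = (H + f) + 0 = H + f)
(-18447 + z(43, -168))*(40266 + 22158) = (-18447 + (43 - 168))*(40266 + 22158) = (-18447 - 125)*62424 = -18572*62424 = -1159338528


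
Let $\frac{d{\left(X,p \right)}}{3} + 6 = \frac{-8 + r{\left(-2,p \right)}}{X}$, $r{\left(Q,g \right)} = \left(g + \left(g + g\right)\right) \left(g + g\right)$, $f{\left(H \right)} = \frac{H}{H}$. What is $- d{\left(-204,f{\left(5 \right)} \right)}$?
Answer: $\frac{611}{34} \approx 17.971$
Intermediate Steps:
$f{\left(H \right)} = 1$
$r{\left(Q,g \right)} = 6 g^{2}$ ($r{\left(Q,g \right)} = \left(g + 2 g\right) 2 g = 3 g 2 g = 6 g^{2}$)
$d{\left(X,p \right)} = -18 + \frac{3 \left(-8 + 6 p^{2}\right)}{X}$ ($d{\left(X,p \right)} = -18 + 3 \frac{-8 + 6 p^{2}}{X} = -18 + \frac{3 \left(-8 + 6 p^{2}\right)}{X}$)
$- d{\left(-204,f{\left(5 \right)} \right)} = - \frac{6 \left(-4 - -612 + 3 \cdot 1^{2}\right)}{-204} = - \frac{6 \left(-1\right) \left(-4 + 612 + 3 \cdot 1\right)}{204} = - \frac{6 \left(-1\right) \left(-4 + 612 + 3\right)}{204} = - \frac{6 \left(-1\right) 611}{204} = \left(-1\right) \left(- \frac{611}{34}\right) = \frac{611}{34}$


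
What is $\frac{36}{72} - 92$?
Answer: $- \frac{183}{2} \approx -91.5$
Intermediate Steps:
$\frac{36}{72} - 92 = 36 \cdot \frac{1}{72} - 92 = \frac{1}{2} - 92 = - \frac{183}{2}$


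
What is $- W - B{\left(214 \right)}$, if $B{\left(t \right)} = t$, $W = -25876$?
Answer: $25662$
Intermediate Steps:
$- W - B{\left(214 \right)} = \left(-1\right) \left(-25876\right) - 214 = 25876 - 214 = 25662$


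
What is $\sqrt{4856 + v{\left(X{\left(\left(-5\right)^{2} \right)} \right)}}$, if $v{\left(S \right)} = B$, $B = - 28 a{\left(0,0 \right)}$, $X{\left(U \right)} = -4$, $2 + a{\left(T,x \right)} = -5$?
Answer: $2 \sqrt{1263} \approx 71.077$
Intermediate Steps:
$a{\left(T,x \right)} = -7$ ($a{\left(T,x \right)} = -2 - 5 = -7$)
$B = 196$ ($B = \left(-28\right) \left(-7\right) = 196$)
$v{\left(S \right)} = 196$
$\sqrt{4856 + v{\left(X{\left(\left(-5\right)^{2} \right)} \right)}} = \sqrt{4856 + 196} = \sqrt{5052} = 2 \sqrt{1263}$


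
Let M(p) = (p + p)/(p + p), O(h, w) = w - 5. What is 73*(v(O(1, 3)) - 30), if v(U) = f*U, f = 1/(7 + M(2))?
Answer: -8833/4 ≈ -2208.3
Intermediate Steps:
O(h, w) = -5 + w
M(p) = 1 (M(p) = (2*p)/((2*p)) = (2*p)*(1/(2*p)) = 1)
f = ⅛ (f = 1/(7 + 1) = 1/8 = ⅛ ≈ 0.12500)
v(U) = U/8
73*(v(O(1, 3)) - 30) = 73*((-5 + 3)/8 - 30) = 73*((⅛)*(-2) - 30) = 73*(-¼ - 30) = 73*(-121/4) = -8833/4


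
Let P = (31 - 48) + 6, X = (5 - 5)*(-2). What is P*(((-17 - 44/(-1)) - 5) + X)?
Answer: -242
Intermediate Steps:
X = 0 (X = 0*(-2) = 0)
P = -11 (P = -17 + 6 = -11)
P*(((-17 - 44/(-1)) - 5) + X) = -11*(((-17 - 44/(-1)) - 5) + 0) = -11*(((-17 - 44*(-1)) - 5) + 0) = -11*(((-17 + 44) - 5) + 0) = -11*((27 - 5) + 0) = -11*(22 + 0) = -11*22 = -242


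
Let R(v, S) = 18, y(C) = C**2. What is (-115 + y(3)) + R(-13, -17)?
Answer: -88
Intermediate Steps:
(-115 + y(3)) + R(-13, -17) = (-115 + 3**2) + 18 = (-115 + 9) + 18 = -106 + 18 = -88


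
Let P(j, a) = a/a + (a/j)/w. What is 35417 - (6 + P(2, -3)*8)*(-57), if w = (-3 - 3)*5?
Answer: 181189/5 ≈ 36238.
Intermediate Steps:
w = -30 (w = -6*5 = -30)
P(j, a) = 1 - a/(30*j) (P(j, a) = a/a + (a/j)/(-30) = 1 + (a/j)*(-1/30) = 1 - a/(30*j))
35417 - (6 + P(2, -3)*8)*(-57) = 35417 - (6 + ((2 - 1/30*(-3))/2)*8)*(-57) = 35417 - (6 + ((2 + ⅒)/2)*8)*(-57) = 35417 - (6 + ((½)*(21/10))*8)*(-57) = 35417 - (6 + (21/20)*8)*(-57) = 35417 - (6 + 42/5)*(-57) = 35417 - 72*(-57)/5 = 35417 - 1*(-4104/5) = 35417 + 4104/5 = 181189/5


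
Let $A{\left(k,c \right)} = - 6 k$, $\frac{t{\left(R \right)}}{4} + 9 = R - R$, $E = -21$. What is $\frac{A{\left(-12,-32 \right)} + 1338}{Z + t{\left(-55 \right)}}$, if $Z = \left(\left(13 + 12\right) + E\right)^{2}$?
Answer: $- \frac{141}{2} \approx -70.5$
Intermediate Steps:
$t{\left(R \right)} = -36$ ($t{\left(R \right)} = -36 + 4 \left(R - R\right) = -36 + 4 \cdot 0 = -36 + 0 = -36$)
$Z = 16$ ($Z = \left(\left(13 + 12\right) - 21\right)^{2} = \left(25 - 21\right)^{2} = 4^{2} = 16$)
$\frac{A{\left(-12,-32 \right)} + 1338}{Z + t{\left(-55 \right)}} = \frac{\left(-6\right) \left(-12\right) + 1338}{16 - 36} = \frac{72 + 1338}{-20} = 1410 \left(- \frac{1}{20}\right) = - \frac{141}{2}$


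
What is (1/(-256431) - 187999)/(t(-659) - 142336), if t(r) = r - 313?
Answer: 24104385785/18374306874 ≈ 1.3119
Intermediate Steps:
t(r) = -313 + r
(1/(-256431) - 187999)/(t(-659) - 142336) = (1/(-256431) - 187999)/((-313 - 659) - 142336) = (-1/256431 - 187999)/(-972 - 142336) = -48208771570/256431/(-143308) = -48208771570/256431*(-1/143308) = 24104385785/18374306874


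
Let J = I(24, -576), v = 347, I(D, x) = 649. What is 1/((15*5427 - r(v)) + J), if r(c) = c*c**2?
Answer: -1/41699869 ≈ -2.3981e-8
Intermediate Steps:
r(c) = c**3
J = 649
1/((15*5427 - r(v)) + J) = 1/((15*5427 - 1*347**3) + 649) = 1/((81405 - 1*41781923) + 649) = 1/((81405 - 41781923) + 649) = 1/(-41700518 + 649) = 1/(-41699869) = -1/41699869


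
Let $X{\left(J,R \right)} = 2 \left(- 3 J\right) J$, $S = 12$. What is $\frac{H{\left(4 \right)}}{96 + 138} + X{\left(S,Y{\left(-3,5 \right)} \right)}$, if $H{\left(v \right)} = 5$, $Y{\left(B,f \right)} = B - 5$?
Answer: $- \frac{202171}{234} \approx -863.98$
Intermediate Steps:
$Y{\left(B,f \right)} = -5 + B$
$X{\left(J,R \right)} = - 6 J^{2}$ ($X{\left(J,R \right)} = - 6 J J = - 6 J^{2}$)
$\frac{H{\left(4 \right)}}{96 + 138} + X{\left(S,Y{\left(-3,5 \right)} \right)} = \frac{1}{96 + 138} \cdot 5 - 6 \cdot 12^{2} = \frac{1}{234} \cdot 5 - 864 = \frac{5}{234} - 864 = - \frac{202171}{234}$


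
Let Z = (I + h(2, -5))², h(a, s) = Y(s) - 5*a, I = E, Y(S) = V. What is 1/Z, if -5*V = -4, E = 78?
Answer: 25/118336 ≈ 0.00021126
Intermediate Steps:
V = ⅘ (V = -⅕*(-4) = ⅘ ≈ 0.80000)
Y(S) = ⅘
I = 78
h(a, s) = ⅘ - 5*a
Z = 118336/25 (Z = (78 + (⅘ - 5*2))² = (78 + (⅘ - 10))² = (78 - 46/5)² = (344/5)² = 118336/25 ≈ 4733.4)
1/Z = 1/(118336/25) = 25/118336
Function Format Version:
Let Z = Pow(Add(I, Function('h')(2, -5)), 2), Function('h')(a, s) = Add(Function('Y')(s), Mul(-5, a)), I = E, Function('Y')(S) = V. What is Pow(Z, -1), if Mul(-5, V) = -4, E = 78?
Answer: Rational(25, 118336) ≈ 0.00021126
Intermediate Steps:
V = Rational(4, 5) (V = Mul(Rational(-1, 5), -4) = Rational(4, 5) ≈ 0.80000)
Function('Y')(S) = Rational(4, 5)
I = 78
Function('h')(a, s) = Add(Rational(4, 5), Mul(-5, a))
Z = Rational(118336, 25) (Z = Pow(Add(78, Add(Rational(4, 5), Mul(-5, 2))), 2) = Pow(Add(78, Add(Rational(4, 5), -10)), 2) = Pow(Add(78, Rational(-46, 5)), 2) = Pow(Rational(344, 5), 2) = Rational(118336, 25) ≈ 4733.4)
Pow(Z, -1) = Pow(Rational(118336, 25), -1) = Rational(25, 118336)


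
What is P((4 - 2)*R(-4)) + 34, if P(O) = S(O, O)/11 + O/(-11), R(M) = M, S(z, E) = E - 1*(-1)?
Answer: 375/11 ≈ 34.091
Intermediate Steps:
S(z, E) = 1 + E (S(z, E) = E + 1 = 1 + E)
P(O) = 1/11 (P(O) = (1 + O)/11 + O/(-11) = (1 + O)*(1/11) + O*(-1/11) = (1/11 + O/11) - O/11 = 1/11)
P((4 - 2)*R(-4)) + 34 = 1/11 + 34 = 375/11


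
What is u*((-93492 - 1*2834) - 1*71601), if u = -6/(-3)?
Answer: -335854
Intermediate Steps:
u = 2 (u = -6*(-⅓) = 2)
u*((-93492 - 1*2834) - 1*71601) = 2*((-93492 - 1*2834) - 1*71601) = 2*((-93492 - 2834) - 71601) = 2*(-96326 - 71601) = 2*(-167927) = -335854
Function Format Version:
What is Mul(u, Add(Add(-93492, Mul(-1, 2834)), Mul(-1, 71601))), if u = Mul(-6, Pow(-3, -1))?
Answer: -335854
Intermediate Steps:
u = 2 (u = Mul(-6, Rational(-1, 3)) = 2)
Mul(u, Add(Add(-93492, Mul(-1, 2834)), Mul(-1, 71601))) = Mul(2, Add(Add(-93492, Mul(-1, 2834)), Mul(-1, 71601))) = Mul(2, Add(Add(-93492, -2834), -71601)) = Mul(2, Add(-96326, -71601)) = Mul(2, -167927) = -335854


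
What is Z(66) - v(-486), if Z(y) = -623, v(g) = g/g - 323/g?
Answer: -303587/486 ≈ -624.66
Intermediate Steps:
v(g) = 1 - 323/g
Z(66) - v(-486) = -623 - (-323 - 486)/(-486) = -623 - (-1)*(-809)/486 = -623 - 1*809/486 = -623 - 809/486 = -303587/486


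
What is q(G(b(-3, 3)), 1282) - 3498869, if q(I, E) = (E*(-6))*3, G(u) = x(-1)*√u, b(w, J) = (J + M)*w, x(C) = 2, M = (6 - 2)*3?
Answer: -3521945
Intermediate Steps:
M = 12 (M = 4*3 = 12)
b(w, J) = w*(12 + J) (b(w, J) = (J + 12)*w = (12 + J)*w = w*(12 + J))
G(u) = 2*√u
q(I, E) = -18*E (q(I, E) = -6*E*3 = -18*E)
q(G(b(-3, 3)), 1282) - 3498869 = -18*1282 - 3498869 = -23076 - 3498869 = -3521945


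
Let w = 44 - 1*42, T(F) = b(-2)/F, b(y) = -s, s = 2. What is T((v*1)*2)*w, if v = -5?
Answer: ⅖ ≈ 0.40000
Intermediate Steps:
b(y) = -2 (b(y) = -1*2 = -2)
T(F) = -2/F
w = 2 (w = 44 - 42 = 2)
T((v*1)*2)*w = -2/(-5*1*2)*2 = -2/((-5*2))*2 = -2/(-10)*2 = -2*(-⅒)*2 = (⅕)*2 = ⅖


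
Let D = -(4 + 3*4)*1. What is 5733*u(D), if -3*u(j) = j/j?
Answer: -1911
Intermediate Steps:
D = -16 (D = -(4 + 12)*1 = -1*16*1 = -16*1 = -16)
u(j) = -⅓ (u(j) = -j/(3*j) = -⅓*1 = -⅓)
5733*u(D) = 5733*(-⅓) = -1911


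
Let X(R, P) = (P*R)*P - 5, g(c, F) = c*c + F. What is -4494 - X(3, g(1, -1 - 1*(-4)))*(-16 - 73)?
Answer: -667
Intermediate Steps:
g(c, F) = F + c² (g(c, F) = c² + F = F + c²)
X(R, P) = -5 + R*P² (X(R, P) = R*P² - 5 = -5 + R*P²)
-4494 - X(3, g(1, -1 - 1*(-4)))*(-16 - 73) = -4494 - (-5 + 3*((-1 - 1*(-4)) + 1²)²)*(-16 - 73) = -4494 - (-5 + 3*((-1 + 4) + 1)²)*(-89) = -4494 - (-5 + 3*(3 + 1)²)*(-89) = -4494 - (-5 + 3*4²)*(-89) = -4494 - (-5 + 3*16)*(-89) = -4494 - (-5 + 48)*(-89) = -4494 - 43*(-89) = -4494 - 1*(-3827) = -4494 + 3827 = -667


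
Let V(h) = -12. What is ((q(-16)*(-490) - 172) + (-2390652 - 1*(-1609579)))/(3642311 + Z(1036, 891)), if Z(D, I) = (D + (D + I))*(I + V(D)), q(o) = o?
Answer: -773405/6246788 ≈ -0.12381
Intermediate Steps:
Z(D, I) = (-12 + I)*(I + 2*D) (Z(D, I) = (D + (D + I))*(I - 12) = (I + 2*D)*(-12 + I) = (-12 + I)*(I + 2*D))
((q(-16)*(-490) - 172) + (-2390652 - 1*(-1609579)))/(3642311 + Z(1036, 891)) = ((-16*(-490) - 172) + (-2390652 - 1*(-1609579)))/(3642311 + (891**2 - 24*1036 - 12*891 + 2*1036*891)) = ((7840 - 172) + (-2390652 + 1609579))/(3642311 + (793881 - 24864 - 10692 + 1846152)) = (7668 - 781073)/(3642311 + 2604477) = -773405/6246788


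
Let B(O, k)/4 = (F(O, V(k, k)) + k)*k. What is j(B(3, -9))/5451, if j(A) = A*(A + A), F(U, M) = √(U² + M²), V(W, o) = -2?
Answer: 81216/1817 - 15552*√13/1817 ≈ 13.837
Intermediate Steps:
F(U, M) = √(M² + U²)
B(O, k) = 4*k*(k + √(4 + O²)) (B(O, k) = 4*((√((-2)² + O²) + k)*k) = 4*((√(4 + O²) + k)*k) = 4*((k + √(4 + O²))*k) = 4*(k*(k + √(4 + O²))) = 4*k*(k + √(4 + O²)))
j(A) = 2*A² (j(A) = A*(2*A) = 2*A²)
j(B(3, -9))/5451 = (2*(4*(-9)*(-9 + √(4 + 3²)))²)/5451 = (2*(4*(-9)*(-9 + √(4 + 9)))²)*(1/5451) = (2*(4*(-9)*(-9 + √13))²)*(1/5451) = (2*(324 - 36*√13)²)*(1/5451) = 2*(324 - 36*√13)²/5451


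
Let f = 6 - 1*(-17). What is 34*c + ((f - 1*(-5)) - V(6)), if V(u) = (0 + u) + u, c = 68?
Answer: 2328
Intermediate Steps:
V(u) = 2*u (V(u) = u + u = 2*u)
f = 23 (f = 6 + 17 = 23)
34*c + ((f - 1*(-5)) - V(6)) = 34*68 + ((23 - 1*(-5)) - 2*6) = 2312 + ((23 + 5) - 1*12) = 2312 + (28 - 12) = 2312 + 16 = 2328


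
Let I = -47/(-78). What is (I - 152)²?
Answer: 139452481/6084 ≈ 22921.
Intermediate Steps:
I = 47/78 (I = -47*(-1/78) = 47/78 ≈ 0.60256)
(I - 152)² = (47/78 - 152)² = (-11809/78)² = 139452481/6084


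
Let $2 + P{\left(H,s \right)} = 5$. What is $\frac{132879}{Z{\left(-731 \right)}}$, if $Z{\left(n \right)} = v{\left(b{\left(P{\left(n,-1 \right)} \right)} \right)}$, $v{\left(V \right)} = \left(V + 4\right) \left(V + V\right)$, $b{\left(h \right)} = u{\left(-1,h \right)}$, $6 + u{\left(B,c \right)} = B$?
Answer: $\frac{44293}{14} \approx 3163.8$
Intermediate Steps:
$u{\left(B,c \right)} = -6 + B$
$P{\left(H,s \right)} = 3$ ($P{\left(H,s \right)} = -2 + 5 = 3$)
$b{\left(h \right)} = -7$ ($b{\left(h \right)} = -6 - 1 = -7$)
$v{\left(V \right)} = 2 V \left(4 + V\right)$ ($v{\left(V \right)} = \left(4 + V\right) 2 V = 2 V \left(4 + V\right)$)
$Z{\left(n \right)} = 42$ ($Z{\left(n \right)} = 2 \left(-7\right) \left(4 - 7\right) = 2 \left(-7\right) \left(-3\right) = 42$)
$\frac{132879}{Z{\left(-731 \right)}} = \frac{132879}{42} = 132879 \cdot \frac{1}{42} = \frac{44293}{14}$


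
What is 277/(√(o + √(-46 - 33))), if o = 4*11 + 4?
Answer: 277/√(48 + I*√79) ≈ 39.48 - 3.6245*I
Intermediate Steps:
o = 48 (o = 44 + 4 = 48)
277/(√(o + √(-46 - 33))) = 277/(√(48 + √(-46 - 33))) = 277/(√(48 + √(-79))) = 277/(√(48 + I*√79)) = 277/√(48 + I*√79)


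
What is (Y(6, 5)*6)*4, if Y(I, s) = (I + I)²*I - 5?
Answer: 20616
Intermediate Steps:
Y(I, s) = -5 + 4*I³ (Y(I, s) = (2*I)²*I - 5 = (4*I²)*I - 5 = 4*I³ - 5 = -5 + 4*I³)
(Y(6, 5)*6)*4 = ((-5 + 4*6³)*6)*4 = ((-5 + 4*216)*6)*4 = ((-5 + 864)*6)*4 = (859*6)*4 = 5154*4 = 20616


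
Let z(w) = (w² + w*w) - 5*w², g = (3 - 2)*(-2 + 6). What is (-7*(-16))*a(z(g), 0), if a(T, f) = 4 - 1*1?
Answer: 336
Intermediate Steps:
g = 4 (g = 1*4 = 4)
z(w) = -3*w² (z(w) = (w² + w²) - 5*w² = 2*w² - 5*w² = -3*w²)
a(T, f) = 3 (a(T, f) = 4 - 1 = 3)
(-7*(-16))*a(z(g), 0) = -7*(-16)*3 = 112*3 = 336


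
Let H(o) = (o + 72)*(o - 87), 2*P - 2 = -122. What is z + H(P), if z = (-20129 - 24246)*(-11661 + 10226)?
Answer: 63676361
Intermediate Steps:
P = -60 (P = 1 + (½)*(-122) = 1 - 61 = -60)
H(o) = (-87 + o)*(72 + o) (H(o) = (72 + o)*(-87 + o) = (-87 + o)*(72 + o))
z = 63678125 (z = -44375*(-1435) = 63678125)
z + H(P) = 63678125 + (-6264 + (-60)² - 15*(-60)) = 63678125 + (-6264 + 3600 + 900) = 63678125 - 1764 = 63676361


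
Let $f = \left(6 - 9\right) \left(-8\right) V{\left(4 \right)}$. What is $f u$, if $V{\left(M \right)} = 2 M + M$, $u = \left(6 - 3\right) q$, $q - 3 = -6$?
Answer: $-2592$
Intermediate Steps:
$q = -3$ ($q = 3 - 6 = -3$)
$u = -9$ ($u = \left(6 - 3\right) \left(-3\right) = 3 \left(-3\right) = -9$)
$V{\left(M \right)} = 3 M$
$f = 288$ ($f = \left(6 - 9\right) \left(-8\right) 3 \cdot 4 = \left(-3\right) \left(-8\right) 12 = 24 \cdot 12 = 288$)
$f u = 288 \left(-9\right) = -2592$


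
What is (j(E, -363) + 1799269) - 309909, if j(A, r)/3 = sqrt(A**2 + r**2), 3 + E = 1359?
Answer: 1489360 + 9*sqrt(218945) ≈ 1.4936e+6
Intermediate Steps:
E = 1356 (E = -3 + 1359 = 1356)
j(A, r) = 3*sqrt(A**2 + r**2)
(j(E, -363) + 1799269) - 309909 = (3*sqrt(1356**2 + (-363)**2) + 1799269) - 309909 = (3*sqrt(1838736 + 131769) + 1799269) - 309909 = (3*sqrt(1970505) + 1799269) - 309909 = (3*(3*sqrt(218945)) + 1799269) - 309909 = (9*sqrt(218945) + 1799269) - 309909 = (1799269 + 9*sqrt(218945)) - 309909 = 1489360 + 9*sqrt(218945)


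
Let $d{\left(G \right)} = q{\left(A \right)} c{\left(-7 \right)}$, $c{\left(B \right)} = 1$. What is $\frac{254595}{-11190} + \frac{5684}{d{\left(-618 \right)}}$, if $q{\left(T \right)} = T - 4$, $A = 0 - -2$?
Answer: $- \frac{2137105}{746} \approx -2864.8$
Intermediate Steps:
$A = 2$ ($A = 0 + 2 = 2$)
$q{\left(T \right)} = -4 + T$
$d{\left(G \right)} = -2$ ($d{\left(G \right)} = \left(-4 + 2\right) 1 = \left(-2\right) 1 = -2$)
$\frac{254595}{-11190} + \frac{5684}{d{\left(-618 \right)}} = \frac{254595}{-11190} + \frac{5684}{-2} = 254595 \left(- \frac{1}{11190}\right) + 5684 \left(- \frac{1}{2}\right) = - \frac{16973}{746} - 2842 = - \frac{2137105}{746}$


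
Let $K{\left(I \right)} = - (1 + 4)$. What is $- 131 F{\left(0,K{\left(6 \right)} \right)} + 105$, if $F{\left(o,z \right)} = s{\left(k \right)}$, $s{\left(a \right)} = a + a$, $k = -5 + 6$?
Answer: $-157$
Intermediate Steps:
$k = 1$
$s{\left(a \right)} = 2 a$
$K{\left(I \right)} = -5$ ($K{\left(I \right)} = \left(-1\right) 5 = -5$)
$F{\left(o,z \right)} = 2$ ($F{\left(o,z \right)} = 2 \cdot 1 = 2$)
$- 131 F{\left(0,K{\left(6 \right)} \right)} + 105 = \left(-131\right) 2 + 105 = -262 + 105 = -157$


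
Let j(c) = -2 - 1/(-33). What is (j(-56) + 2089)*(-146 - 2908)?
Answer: -70111696/11 ≈ -6.3738e+6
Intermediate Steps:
j(c) = -65/33 (j(c) = -2 - 1*(-1/33) = -2 + 1/33 = -65/33)
(j(-56) + 2089)*(-146 - 2908) = (-65/33 + 2089)*(-146 - 2908) = (68872/33)*(-3054) = -70111696/11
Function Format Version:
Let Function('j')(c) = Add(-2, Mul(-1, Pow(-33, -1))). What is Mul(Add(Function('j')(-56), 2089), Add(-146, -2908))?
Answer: Rational(-70111696, 11) ≈ -6.3738e+6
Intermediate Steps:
Function('j')(c) = Rational(-65, 33) (Function('j')(c) = Add(-2, Mul(-1, Rational(-1, 33))) = Add(-2, Rational(1, 33)) = Rational(-65, 33))
Mul(Add(Function('j')(-56), 2089), Add(-146, -2908)) = Mul(Add(Rational(-65, 33), 2089), Add(-146, -2908)) = Mul(Rational(68872, 33), -3054) = Rational(-70111696, 11)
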